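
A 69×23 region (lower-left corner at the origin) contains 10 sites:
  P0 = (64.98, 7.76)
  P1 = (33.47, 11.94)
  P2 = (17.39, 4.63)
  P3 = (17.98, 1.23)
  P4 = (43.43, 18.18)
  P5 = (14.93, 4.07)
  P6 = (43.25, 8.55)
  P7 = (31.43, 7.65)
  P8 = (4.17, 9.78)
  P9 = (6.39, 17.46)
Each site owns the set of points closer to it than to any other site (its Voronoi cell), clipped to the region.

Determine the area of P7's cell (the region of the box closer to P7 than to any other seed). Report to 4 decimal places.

1. box [0,69]×[0,23]: [(0, 0) (69, 0) (69, 23) (0, 23)]
2. ⊥bis P7·P0 via (48.205,7.705): [(0, 0) (48.2303, 0) (48.1549, 23) (0, 23)]  |A|=1108.4288
3. ⊥bis P7·P1 via (32.45,9.795): [(0, 0) (48.2303, 0) (48.2227, 2.2947) (4.6807, 23) (0, 23)]  |A|=658.3552
4. ⊥bis P7·P2 via (24.41,6.14): [(25.7307, 0) (48.2303, 0) (48.2227, 2.2947) (22.6182, 14.4703)]  |A|=192.1187
5. ⊥bis P7·P3 via (24.705,4.44): [(24.8336, 4.1705) (26.8243, 0) (48.2303, 0) (48.2227, 2.2947) (22.6182, 14.4703)]  |A|=189.8383
6. ⊥bis P7·P4 via (37.43,12.915): [(24.8336, 4.1705) (26.8243, 0) (48.2303, 0) (48.2283, 0.6093) (45.6943, 3.497) (22.6182, 14.4703)]  |A|=187.7109
7. ⊥bis P7·P5 via (23.18,5.86): [(24.8336, 4.1705) (26.8243, 0) (48.2303, 0) (48.2283, 0.6093) (45.6943, 3.497) (22.6182, 14.4703)]  |A|=187.7109
8. ⊥bis P7·P6 via (37.34,8.1): [(24.8336, 4.1705) (26.8243, 0) (37.9568, 0) (37.3898, 7.446) (22.6182, 14.4703)]  |A|=139.1803
9. ⊥bis P7·P8 via (17.8,8.715): [(24.8336, 4.1705) (26.8243, 0) (37.9568, 0) (37.3898, 7.446) (22.6182, 14.4703)]  |A|=139.1803
10. ⊥bis P7·P9 via (18.91,12.555): [(24.8336, 4.1705) (26.8243, 0) (37.9568, 0) (37.3898, 7.446) (22.6182, 14.4703)]  |A|=139.1803
11. canonical 5-gon: [(24.8336, 4.1705) (26.8243, 0) (37.9568, 0) (37.3898, 7.446) (22.6182, 14.4703)]
12. shoelace: 139.1803

Area of P7's cell: 139.1803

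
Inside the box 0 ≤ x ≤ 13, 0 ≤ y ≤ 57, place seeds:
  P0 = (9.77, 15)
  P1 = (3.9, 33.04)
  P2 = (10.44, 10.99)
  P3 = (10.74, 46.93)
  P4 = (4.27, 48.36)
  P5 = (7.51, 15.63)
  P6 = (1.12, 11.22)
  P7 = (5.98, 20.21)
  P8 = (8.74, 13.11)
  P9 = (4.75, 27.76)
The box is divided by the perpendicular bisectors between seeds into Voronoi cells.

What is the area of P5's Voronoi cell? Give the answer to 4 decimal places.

1. box [0,13]×[0,57]: [(0, 0) (13, 0) (13, 57) (0, 57)]
2. ⊥bis P5·P0 via (8.64,15.315): [(0, 0) (4.3708, 0) (13, 30.9556) (13, 57) (0, 57)]  |A|=607.4384
3. ⊥bis P5·P1 via (5.705,24.335): [(0, 23.1521) (0, 0) (4.3708, 0) (11.4887, 25.5343)]  |A|=188.7962
4. ⊥bis P5·P2 via (8.975,13.31): [(0, 23.1521) (0, 7.6426) (7.8901, 12.6249) (11.4887, 25.5343)]  |A|=131.0553
5. ⊥bis P5·P3 via (9.125,31.28): [(0, 23.1521) (0, 7.6426) (7.8901, 12.6249) (11.4887, 25.5343)]  |A|=131.0553
6. ⊥bis P5·P4 via (5.89,31.995): [(0, 23.1521) (0, 7.6426) (7.8901, 12.6249) (11.4887, 25.5343)]  |A|=131.0553
7. ⊥bis P5·P6 via (4.315,13.425): [(0, 23.1521) (0, 19.6773) (5.7847, 11.2954) (7.8901, 12.6249) (11.4887, 25.5343)]  |A|=96.2466
8. ⊥bis P5·P7 via (6.745,17.92): [(2.2493, 16.4182) (5.7847, 11.2954) (7.8901, 12.6249) (9.6353, 18.8855)]  |A|=28.7104
9. ⊥bis P5·P8 via (8.125,14.37): [(2.2493, 16.4182) (4.7872, 12.7408) (8.4162, 14.5121) (9.6353, 18.8855)]  |A|=23.5673
10. ⊥bis P5·P9 via (6.13,21.695): [(2.2493, 16.4182) (4.7872, 12.7408) (8.4162, 14.5121) (9.6353, 18.8855)]  |A|=23.5673
11. canonical 4-gon: [(2.2493, 16.4182) (4.7872, 12.7408) (8.4162, 14.5121) (9.6353, 18.8855)]
12. shoelace: 23.5673

Area of P5's cell: 23.5673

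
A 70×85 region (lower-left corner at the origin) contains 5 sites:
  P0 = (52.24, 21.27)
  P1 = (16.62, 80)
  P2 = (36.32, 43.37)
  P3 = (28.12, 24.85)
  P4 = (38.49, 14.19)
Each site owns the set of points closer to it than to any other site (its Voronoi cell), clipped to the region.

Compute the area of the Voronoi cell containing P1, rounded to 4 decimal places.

1. box [0,70]×[0,85]: [(0, 0) (70, 0) (70, 85) (0, 85)]
2. ⊥bis P1·P0 via (34.43,50.635): [(0, 29.7531) (70, 72.2084) (70, 85) (0, 85)]  |A|=2381.3505
3. ⊥bis P1·P2 via (26.47,61.685): [(0, 47.4492) (69.8217, 85) (0, 85)]  |A|=1310.9319
4. ⊥bis P1·P3 via (22.37,52.425): [(0, 47.7604) (0.9451, 47.9574) (69.8217, 85) (0, 85)]  |A|=1310.7848
5. ⊥bis P1·P4 via (27.555,47.095): [(0, 47.7604) (0.9451, 47.9574) (69.8217, 85) (0, 85)]  |A|=1310.7848
6. canonical 4-gon: [(0, 47.7604) (0.9451, 47.9574) (69.8217, 85) (0, 85)]
7. shoelace: 1310.7848

Area of P1's cell: 1310.7848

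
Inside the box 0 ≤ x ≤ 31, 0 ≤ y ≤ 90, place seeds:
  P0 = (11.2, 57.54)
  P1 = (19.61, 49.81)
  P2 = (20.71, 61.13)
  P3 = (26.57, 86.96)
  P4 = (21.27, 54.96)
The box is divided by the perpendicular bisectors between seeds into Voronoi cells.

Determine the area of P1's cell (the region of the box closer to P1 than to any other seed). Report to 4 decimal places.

1. box [0,31]×[0,90]: [(0, 0) (31, 0) (31, 90) (0, 90)]
2. ⊥bis P1·P0 via (15.405,53.675): [(0, 36.9148) (0, 0) (31, 0) (31, 70.6419)]  |A|=1667.1291
3. ⊥bis P1·P2 via (20.16,55.47): [(17.3095, 55.747) (0, 36.9148) (0, 0) (31, 0) (31, 54.4166)]  |A|=1556.063
4. ⊥bis P1·P3 via (23.09,68.385): [(17.3095, 55.747) (0, 36.9148) (0, 0) (31, 0) (31, 54.4166)]  |A|=1556.063
5. ⊥bis P1·P4 via (20.44,52.385): [(15.6411, 53.9318) (0, 36.9148) (0, 0) (31, 0) (31, 48.9812)]  |A|=1500.7866
6. canonical 5-gon: [(15.6411, 53.9318) (0, 36.9148) (0, 0) (31, 0) (31, 48.9812)]
7. shoelace: 1500.7866

Area of P1's cell: 1500.7866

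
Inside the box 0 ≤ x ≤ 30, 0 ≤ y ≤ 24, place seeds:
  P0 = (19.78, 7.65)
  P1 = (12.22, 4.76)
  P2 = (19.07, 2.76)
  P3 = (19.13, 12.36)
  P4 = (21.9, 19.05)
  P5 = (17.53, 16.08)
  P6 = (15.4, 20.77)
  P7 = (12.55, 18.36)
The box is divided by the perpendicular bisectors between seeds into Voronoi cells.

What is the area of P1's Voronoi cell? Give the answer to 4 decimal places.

1. box [0,30]×[0,24]: [(0, 0) (30, 0) (30, 24) (0, 24)]
2. ⊥bis P1·P0 via (16,6.205): [(0, 0) (18.372, 0) (9.1974, 24) (0, 24)]  |A|=330.8332
3. ⊥bis P1·P2 via (15.645,3.76): [(0, 0) (14.5472, 0) (16.2035, 5.6727) (9.1974, 24) (0, 24)]  |A|=319.9845
4. ⊥bis P1·P3 via (15.675,8.56): [(0, 22.8119) (0, 0) (14.5472, 0) (16.2035, 5.6727) (14.7933, 9.3617)]  |A|=243.879
5. ⊥bis P1·P4 via (17.06,11.905): [(0, 22.8119) (0, 0) (14.5472, 0) (16.2035, 5.6727) (14.7933, 9.3617)]  |A|=243.879
6. ⊥bis P1·P5 via (14.875,10.42): [(12.3016, 11.6271) (0, 17.3976) (0, 0) (14.5472, 0) (16.2035, 5.6727) (14.7933, 9.3617)]  |A|=210.5768
7. ⊥bis P1·P6 via (13.81,12.765): [(12.3016, 11.6271) (6.9866, 14.1203) (0, 15.508) (0, 0) (14.5472, 0) (16.2035, 5.6727) (14.7933, 9.3617)]  |A|=203.976
8. ⊥bis P1·P7 via (12.385,11.56): [(12.3752, 11.5602) (0, 11.8605) (0, 0) (14.5472, 0) (16.2035, 5.6727) (14.7933, 9.3617)]  |A|=176.1165
9. canonical 6-gon: [(12.3752, 11.5602) (0, 11.8605) (0, 0) (14.5472, 0) (16.2035, 5.6727) (14.7933, 9.3617)]
10. shoelace: 176.1165

Area of P1's cell: 176.1165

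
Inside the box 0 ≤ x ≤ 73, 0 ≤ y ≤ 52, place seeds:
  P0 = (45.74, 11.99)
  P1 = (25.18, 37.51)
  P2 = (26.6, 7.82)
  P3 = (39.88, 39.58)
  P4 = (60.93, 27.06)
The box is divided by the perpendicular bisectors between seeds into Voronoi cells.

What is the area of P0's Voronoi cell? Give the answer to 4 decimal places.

1. box [0,73]×[0,52]: [(0, 0) (73, 0) (73, 52) (0, 52)]
2. ⊥bis P0·P1 via (35.46,24.75): [(4.7392, 0) (73, 0) (73, 52) (69.2839, 52)]  |A|=1871.3991
3. ⊥bis P0·P2 via (36.17,9.905): [(33.3127, 23.02) (38.328, 0) (73, 0) (73, 52) (69.2839, 52)]  |A|=1484.7918
4. ⊥bis P0·P3 via (42.81,25.785): [(34.5732, 24.0355) (33.3127, 23.02) (38.328, 0) (73, 0) (73, 32.1972)]  |A|=1052.354
5. ⊥bis P0·P4 via (53.335,19.525): [(46.3735, 26.5419) (34.5732, 24.0355) (33.3127, 23.02) (38.328, 0) (72.7058, 0)]  |A|=619.8001
6. canonical 5-gon: [(46.3735, 26.5419) (34.5732, 24.0355) (33.3127, 23.02) (38.328, 0) (72.7058, 0)]
7. shoelace: 619.8001

Area of P0's cell: 619.8001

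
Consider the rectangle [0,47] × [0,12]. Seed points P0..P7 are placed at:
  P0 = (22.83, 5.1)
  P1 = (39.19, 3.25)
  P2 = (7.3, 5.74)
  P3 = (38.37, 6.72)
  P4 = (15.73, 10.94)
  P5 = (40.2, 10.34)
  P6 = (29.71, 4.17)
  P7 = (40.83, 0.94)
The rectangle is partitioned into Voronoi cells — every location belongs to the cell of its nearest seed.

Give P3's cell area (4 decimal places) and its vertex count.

1. box [0,47]×[0,12]: [(0, 0) (47, 0) (47, 12) (0, 12)]
2. ⊥bis P3·P0 via (30.6,5.91): [(31.2161, 0) (47, 0) (47, 12) (29.9651, 12)]  |A|=196.9126
3. ⊥bis P3·P1 via (38.78,4.985): [(30.8908, 3.1207) (47, 6.9275) (47, 12) (29.9651, 12)]  |A|=116.4861
4. ⊥bis P3·P2 via (22.835,6.23): [(30.8908, 3.1207) (47, 6.9275) (47, 12) (29.9651, 12)]  |A|=116.4861
5. ⊥bis P3·P4 via (27.05,8.83): [(30.8908, 3.1207) (47, 6.9275) (47, 12) (29.9651, 12)]  |A|=116.4861
6. ⊥bis P3·P5 via (39.285,8.53): [(30.8908, 3.1207) (43.9028, 6.1956) (32.4208, 12) (29.9651, 12)]  |A|=66.3191
7. ⊥bis P3·P6 via (34.04,5.445): [(34.475, 3.9677) (43.9028, 6.1956) (32.4208, 12) (32.1098, 12)]  |A|=41.4009
8. ⊥bis P3·P7 via (39.6,3.83): [(34.475, 3.9677) (43.9028, 6.1956) (32.4208, 12) (32.1098, 12)]  |A|=41.4009
9. canonical 4-gon: [(34.475, 3.9677) (43.9028, 6.1956) (32.4208, 12) (32.1098, 12)]
10. shoelace: 41.4009

Area of P3's cell: 41.4009 (4 vertices)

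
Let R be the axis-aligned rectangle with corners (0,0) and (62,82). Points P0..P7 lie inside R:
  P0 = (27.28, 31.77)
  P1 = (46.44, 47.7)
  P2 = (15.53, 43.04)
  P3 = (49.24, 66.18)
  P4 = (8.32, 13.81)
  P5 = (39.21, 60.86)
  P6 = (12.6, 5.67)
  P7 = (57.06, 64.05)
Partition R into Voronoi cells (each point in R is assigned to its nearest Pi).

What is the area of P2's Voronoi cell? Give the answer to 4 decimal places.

1. box [0,62]×[0,82]: [(0, 0) (62, 0) (62, 82) (0, 82)]
2. ⊥bis P2·P0 via (21.405,37.405): [(0, 15.0883) (62, 79.729) (62, 82) (0, 82)]  |A|=2144.6631
3. ⊥bis P2·P1 via (30.985,45.37): [(0, 15.0883) (30.7214, 47.1182) (25.4627, 82) (0, 82)]  |A|=1471.9023
4. ⊥bis P2·P3 via (32.385,54.61): [(0, 15.0883) (30.7214, 47.1182) (28.8059, 59.824) (13.5833, 82) (0, 82)]  |A|=1340.184
5. ⊥bis P2·P4 via (11.925,28.425): [(0, 31.3665) (12.626, 28.2521) (30.7214, 47.1182) (28.8059, 59.824) (13.5833, 82) (0, 82)]  |A|=1237.4202
6. ⊥bis P2·P5 via (27.37,51.95): [(0, 31.3665) (12.626, 28.2521) (30.7214, 47.1182) (30.6501, 47.5912) (4.7564, 82) (0, 82)]  |A|=1012.8994
7. ⊥bis P2·P6 via (14.065,24.355): [(0, 31.3665) (12.626, 28.2521) (30.7214, 47.1182) (30.6501, 47.5912) (4.7564, 82) (0, 82)]  |A|=1012.8994
8. ⊥bis P2·P7 via (36.295,53.545): [(0, 31.3665) (12.626, 28.2521) (30.7214, 47.1182) (30.6501, 47.5912) (4.7564, 82) (0, 82)]  |A|=1012.8994
9. canonical 6-gon: [(0, 31.3665) (12.626, 28.2521) (30.7214, 47.1182) (30.6501, 47.5912) (4.7564, 82) (0, 82)]
10. shoelace: 1012.8994

Area of P2's cell: 1012.8994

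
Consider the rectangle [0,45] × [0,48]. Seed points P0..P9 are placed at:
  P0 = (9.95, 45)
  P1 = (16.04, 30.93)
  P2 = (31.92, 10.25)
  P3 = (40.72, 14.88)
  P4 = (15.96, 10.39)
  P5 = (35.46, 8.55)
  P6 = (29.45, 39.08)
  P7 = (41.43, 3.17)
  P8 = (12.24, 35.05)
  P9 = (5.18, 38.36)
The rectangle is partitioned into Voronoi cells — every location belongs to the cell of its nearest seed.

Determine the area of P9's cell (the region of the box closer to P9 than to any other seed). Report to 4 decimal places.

Area of P9's cell: 145.9582

1. box [0,45]×[0,48]: [(0, 0) (45, 0) (45, 48) (0, 48)]
2. ⊥bis P9·P0 via (7.565,41.68): [(0, 47.1145) (0, 0) (45, 0) (45, 14.7877)]  |A|=1392.7991
3. ⊥bis P9·P1 via (10.61,34.645): [(12.8336, 37.8952) (0, 47.1145) (0, 19.137)]  |A|=179.5266
4. ⊥bis P9·P2 via (18.55,24.305): [(12.8336, 37.8952) (0, 47.1145) (0, 19.137)]  |A|=179.5266
5. ⊥bis P9·P3 via (22.95,26.62): [(12.8336, 37.8952) (0, 47.1145) (0, 19.137)]  |A|=179.5266
6. ⊥bis P9·P4 via (10.57,24.375): [(1.0817, 20.7181) (12.8336, 37.8952) (0, 47.1145) (0, 20.3012)]  |A|=178.8969
7. ⊥bis P9·P5 via (20.32,23.455): [(1.0817, 20.7181) (12.8336, 37.8952) (0, 47.1145) (0, 20.3012)]  |A|=178.8969
8. ⊥bis P9·P6 via (17.315,38.72): [(1.0817, 20.7181) (12.8336, 37.8952) (0, 47.1145) (0, 20.3012)]  |A|=178.8969
9. ⊥bis P9·P7 via (23.305,20.765): [(1.0817, 20.7181) (12.8336, 37.8952) (0, 47.1145) (0, 20.3012)]  |A|=178.8969
10. ⊥bis P9·P8 via (8.71,36.705): [(1.0817, 20.7181) (1.5043, 21.3357) (10.1663, 39.8113) (0, 47.1145) (0, 20.3012)]  |A|=145.9582
11. canonical 5-gon: [(1.0817, 20.7181) (1.5043, 21.3357) (10.1663, 39.8113) (0, 47.1145) (0, 20.3012)]
12. shoelace: 145.9582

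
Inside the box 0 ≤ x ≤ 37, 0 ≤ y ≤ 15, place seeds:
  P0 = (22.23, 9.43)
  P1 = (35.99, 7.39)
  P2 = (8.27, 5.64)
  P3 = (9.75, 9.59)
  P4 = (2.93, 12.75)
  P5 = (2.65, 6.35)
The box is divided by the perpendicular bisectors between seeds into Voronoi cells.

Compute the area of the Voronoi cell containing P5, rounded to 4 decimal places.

Area of P5's cell: 50.5212

1. box [0,37]×[0,15]: [(0, 0) (37, 0) (37, 15) (0, 15)]
2. ⊥bis P5·P0 via (12.44,7.89): [(0, 0) (13.6811, 0) (11.3216, 15) (0, 15)]  |A|=187.5202
3. ⊥bis P5·P1 via (19.32,6.87): [(0, 0) (13.6811, 0) (11.3216, 15) (0, 15)]  |A|=187.5202
4. ⊥bis P5·P2 via (5.46,5.995): [(0, 0) (4.7026, 0) (6.5976, 15) (0, 15)]  |A|=84.752
5. ⊥bis P5·P3 via (6.2,7.97): [(0, 0) (4.7026, 0) (5.8159, 8.8118) (2.9919, 15) (0, 15)]  |A|=73.5956
6. ⊥bis P5·P4 via (2.79,9.55): [(0, 9.6721) (0, 0) (4.7026, 0) (5.8159, 8.8118) (5.5338, 9.43)]  |A|=50.5212
7. canonical 5-gon: [(0, 9.6721) (0, 0) (4.7026, 0) (5.8159, 8.8118) (5.5338, 9.43)]
8. shoelace: 50.5212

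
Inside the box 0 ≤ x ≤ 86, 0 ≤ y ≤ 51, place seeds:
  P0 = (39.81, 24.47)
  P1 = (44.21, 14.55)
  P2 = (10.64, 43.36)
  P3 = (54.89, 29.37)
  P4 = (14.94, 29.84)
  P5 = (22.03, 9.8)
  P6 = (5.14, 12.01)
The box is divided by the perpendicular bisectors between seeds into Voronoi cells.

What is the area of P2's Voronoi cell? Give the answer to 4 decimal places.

Area of P2's cell: 441.1995

1. box [0,86]×[0,51]: [(0, 0) (86, 0) (86, 51) (0, 51)]
2. ⊥bis P2·P0 via (25.225,33.915): [(0, 0) (3.2622, 0) (36.289, 51) (0, 51)]  |A|=1008.555
3. ⊥bis P2·P1 via (27.425,28.955): [(0, 0) (2.5756, 0) (5.3732, 3.2598) (36.289, 51) (0, 51)]  |A|=1007.4359
4. ⊥bis P2·P3 via (32.765,36.365): [(0, 0) (2.5756, 0) (5.3732, 3.2598) (36.289, 51) (0, 51)]  |A|=1007.4359
5. ⊥bis P2·P4 via (12.79,36.6): [(0, 32.5322) (30.6402, 42.2772) (36.289, 51) (0, 51)]  |A|=441.1995
6. ⊥bis P2·P5 via (16.335,26.58): [(0, 32.5322) (30.6402, 42.2772) (36.289, 51) (0, 51)]  |A|=441.1995
7. ⊥bis P2·P6 via (7.89,27.685): [(0, 32.5322) (30.6402, 42.2772) (36.289, 51) (0, 51)]  |A|=441.1995
8. canonical 4-gon: [(0, 32.5322) (30.6402, 42.2772) (36.289, 51) (0, 51)]
9. shoelace: 441.1995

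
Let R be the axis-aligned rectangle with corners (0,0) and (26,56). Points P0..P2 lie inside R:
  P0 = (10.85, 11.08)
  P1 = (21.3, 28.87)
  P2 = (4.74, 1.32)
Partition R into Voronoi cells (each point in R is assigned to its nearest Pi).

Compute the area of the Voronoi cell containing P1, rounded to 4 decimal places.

1. box [0,26]×[0,56]: [(0, 0) (26, 0) (26, 56) (0, 56)]
2. ⊥bis P1·P0 via (16.075,19.975): [(0, 29.4176) (26, 14.145) (26, 56) (0, 56)]  |A|=889.6867
3. ⊥bis P1·P2 via (13.02,15.095): [(0, 29.4176) (26, 14.145) (26, 56) (0, 56)]  |A|=889.6867
4. canonical 4-gon: [(0, 29.4176) (26, 14.145) (26, 56) (0, 56)]
5. shoelace: 889.6867

Area of P1's cell: 889.6867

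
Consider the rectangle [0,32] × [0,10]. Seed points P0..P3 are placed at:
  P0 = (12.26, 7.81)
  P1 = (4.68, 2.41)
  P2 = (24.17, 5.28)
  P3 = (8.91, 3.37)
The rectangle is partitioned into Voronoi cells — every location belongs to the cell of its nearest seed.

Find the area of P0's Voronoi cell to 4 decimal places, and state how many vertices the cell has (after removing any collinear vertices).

1. box [0,32]×[0,10]: [(0, 0) (32, 0) (32, 10) (0, 10)]
2. ⊥bis P0·P1 via (8.47,5.11): [(12.1104, 0) (32, 0) (32, 10) (4.9864, 10)]  |A|=234.5164
3. ⊥bis P0·P2 via (18.215,6.545): [(12.1104, 0) (16.8247, 0) (18.9489, 10) (4.9864, 10)]  |A|=93.3844
4. ⊥bis P0·P3 via (10.585,5.59): [(5.2726, 9.5983) (16.9862, 0.7603) (18.9489, 10) (4.9864, 10)]  |A|=65.5933
5. canonical 4-gon: [(5.2726, 9.5983) (16.9862, 0.7603) (18.9489, 10) (4.9864, 10)]
6. shoelace: 65.5933

Area of P0's cell: 65.5933 (4 vertices)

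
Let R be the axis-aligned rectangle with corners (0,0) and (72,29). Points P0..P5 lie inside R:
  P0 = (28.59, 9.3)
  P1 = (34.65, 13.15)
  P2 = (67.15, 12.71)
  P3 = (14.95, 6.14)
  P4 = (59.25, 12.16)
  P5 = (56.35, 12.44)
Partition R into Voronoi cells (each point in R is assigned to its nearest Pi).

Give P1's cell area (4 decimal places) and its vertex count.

1. box [0,72]×[0,29]: [(0, 0) (72, 0) (72, 29) (0, 29)]
2. ⊥bis P1·P0 via (31.62,11.225): [(38.7514, 0) (72, 0) (72, 29) (20.3273, 29)]  |A|=1231.3589
3. ⊥bis P1·P2 via (50.9,12.93): [(38.7514, 0) (50.7249, 0) (51.1176, 29) (20.3273, 29)]  |A|=620.0753
4. ⊥bis P1·P3 via (24.8,9.645): [(38.7514, 0) (50.7249, 0) (51.1176, 29) (20.3273, 29)]  |A|=620.0753
5. ⊥bis P1·P4 via (46.95,12.655): [(38.7514, 0) (46.4407, 0) (47.6078, 29) (20.3273, 29)]  |A|=507.0622
6. ⊥bis P1·P5 via (45.5,12.795): [(38.7514, 0) (45.0814, 0) (46.0302, 29) (20.3273, 29)]  |A|=464.4767
7. canonical 4-gon: [(38.7514, 0) (45.0814, 0) (46.0302, 29) (20.3273, 29)]
8. shoelace: 464.4767

Area of P1's cell: 464.4767 (4 vertices)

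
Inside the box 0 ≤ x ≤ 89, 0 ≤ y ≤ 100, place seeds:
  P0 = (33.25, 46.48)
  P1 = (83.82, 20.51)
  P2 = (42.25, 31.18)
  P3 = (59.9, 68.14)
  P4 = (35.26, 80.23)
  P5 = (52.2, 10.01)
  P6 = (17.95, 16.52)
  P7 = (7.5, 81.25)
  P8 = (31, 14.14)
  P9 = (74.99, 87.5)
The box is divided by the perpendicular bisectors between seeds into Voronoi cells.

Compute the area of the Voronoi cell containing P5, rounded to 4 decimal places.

1. box [0,89]×[0,100]: [(0, 0) (89, 0) (89, 100) (0, 100)]
2. ⊥bis P5·P0 via (42.725,28.245): [(0, 6.0449) (0, 0) (89, 0) (89, 52.2897)]  |A|=2595.8896
3. ⊥bis P5·P1 via (68.01,15.26): [(60.6118, 37.5391) (0, 6.0449) (0, 0) (73.0774, 0)]  |A|=1554.8239
4. ⊥bis P5·P2 via (47.225,20.595): [(63.6715, 28.325) (3.4063, 0) (73.0774, 0)]  |A|=986.7149
5. ⊥bis P5·P3 via (56.05,39.075): [(63.6715, 28.325) (3.4063, 0) (73.0774, 0)]  |A|=986.7149
6. ⊥bis P5·P4 via (43.73,45.12): [(63.6715, 28.325) (3.4063, 0) (73.0774, 0)]  |A|=986.7149
7. ⊥bis P5·P6 via (35.075,13.265): [(63.6715, 28.325) (35.413, 15.0433) (32.5537, 0) (73.0774, 0)]  |A|=767.4783
8. ⊥bis P5·P7 via (29.85,45.63): [(63.6715, 28.325) (35.413, 15.0433) (32.5537, 0) (73.0774, 0)]  |A|=767.4783
9. ⊥bis P5·P8 via (41.6,12.075): [(63.6715, 28.325) (42.8601, 18.5435) (39.2477, 0) (73.0774, 0)]  |A|=654.4029
10. ⊥bis P5·P9 via (63.595,48.755): [(63.6715, 28.325) (42.8601, 18.5435) (39.2477, 0) (73.0774, 0)]  |A|=654.4029
11. canonical 4-gon: [(63.6715, 28.325) (42.8601, 18.5435) (39.2477, 0) (73.0774, 0)]
12. shoelace: 654.4029

Area of P5's cell: 654.4029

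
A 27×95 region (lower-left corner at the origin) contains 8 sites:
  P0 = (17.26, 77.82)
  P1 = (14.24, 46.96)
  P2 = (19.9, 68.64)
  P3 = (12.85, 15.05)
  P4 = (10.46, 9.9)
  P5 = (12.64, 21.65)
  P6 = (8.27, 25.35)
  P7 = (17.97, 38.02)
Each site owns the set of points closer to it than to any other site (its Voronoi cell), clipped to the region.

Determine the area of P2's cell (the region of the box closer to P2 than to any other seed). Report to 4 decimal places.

Area of P2's cell: 352.0007

1. box [0,27]×[0,95]: [(0, 0) (27, 0) (27, 95) (0, 95)]
2. ⊥bis P2·P0 via (18.58,73.23): [(0, 67.8867) (0, 0) (27, 0) (27, 75.6514)]  |A|=1937.7653
3. ⊥bis P2·P1 via (17.07,57.8): [(0, 67.8867) (0, 62.2565) (27, 55.2076) (27, 75.6514)]  |A|=352.0007
4. ⊥bis P2·P3 via (16.375,41.845): [(0, 67.8867) (0, 62.2565) (27, 55.2076) (27, 75.6514)]  |A|=352.0007
5. ⊥bis P2·P4 via (15.18,39.27): [(0, 67.8867) (0, 62.2565) (27, 55.2076) (27, 75.6514)]  |A|=352.0007
6. ⊥bis P2·P5 via (16.27,45.145): [(0, 67.8867) (0, 62.2565) (27, 55.2076) (27, 75.6514)]  |A|=352.0007
7. ⊥bis P2·P6 via (14.085,46.995): [(0, 67.8867) (0, 62.2565) (27, 55.2076) (27, 75.6514)]  |A|=352.0007
8. ⊥bis P2·P7 via (18.935,53.33): [(0, 67.8867) (0, 62.2565) (27, 55.2076) (27, 75.6514)]  |A|=352.0007
9. canonical 4-gon: [(0, 67.8867) (0, 62.2565) (27, 55.2076) (27, 75.6514)]
10. shoelace: 352.0007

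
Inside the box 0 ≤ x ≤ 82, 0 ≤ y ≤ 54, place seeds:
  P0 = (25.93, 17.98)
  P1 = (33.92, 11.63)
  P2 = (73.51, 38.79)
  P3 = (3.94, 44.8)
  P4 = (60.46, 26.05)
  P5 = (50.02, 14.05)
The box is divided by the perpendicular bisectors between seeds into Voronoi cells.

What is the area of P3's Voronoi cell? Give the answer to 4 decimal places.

Area of P3's cell: 731.1772

1. box [0,82]×[0,54]: [(0, 0) (82, 0) (82, 54) (0, 54)]
2. ⊥bis P3·P0 via (14.935,31.39): [(0, 19.1446) (42.5112, 54) (0, 54)]  |A|=740.8713
3. ⊥bis P3·P1 via (18.93,28.215): [(0, 19.1446) (42.5112, 54) (0, 54)]  |A|=740.8713
4. ⊥bis P3·P2 via (38.725,41.795): [(0, 19.1446) (39.5711, 51.5894) (39.7794, 54) (0, 54)]  |A|=737.5787
5. ⊥bis P3·P4 via (32.2,35.425): [(0, 19.1446) (36.8119, 49.3271) (38.3621, 54) (0, 54)]  |A|=731.1772
6. ⊥bis P3·P5 via (26.98,29.425): [(0, 19.1446) (36.8119, 49.3271) (38.3621, 54) (0, 54)]  |A|=731.1772
7. canonical 4-gon: [(0, 19.1446) (36.8119, 49.3271) (38.3621, 54) (0, 54)]
8. shoelace: 731.1772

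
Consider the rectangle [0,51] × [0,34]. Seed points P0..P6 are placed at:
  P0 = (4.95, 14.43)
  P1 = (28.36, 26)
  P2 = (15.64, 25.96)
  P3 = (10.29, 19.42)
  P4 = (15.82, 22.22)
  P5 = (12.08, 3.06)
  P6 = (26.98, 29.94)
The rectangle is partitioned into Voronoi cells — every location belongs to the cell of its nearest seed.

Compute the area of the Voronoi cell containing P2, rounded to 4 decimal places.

1. box [0,51]×[0,34]: [(0, 0) (51, 0) (51, 34) (0, 34)]
2. ⊥bis P2·P0 via (10.295,20.195): [(0, 29.74) (32.0769, 0) (51, 0) (51, 34) (0, 34)]  |A|=1257.0171
3. ⊥bis P2·P1 via (22,25.98): [(0, 29.74) (22.0525, 9.2941) (21.9748, 34) (0, 34)]  |A|=318.4254
4. ⊥bis P2·P3 via (12.965,22.69): [(0, 33.2959) (22.0337, 15.2714) (21.9748, 34) (0, 34)]  |A|=213.5347
5. ⊥bis P2·P4 via (15.73,24.09): [(0, 33.2959) (11.5023, 23.8865) (22.005, 24.392) (21.9748, 34) (0, 34)]  |A|=165.6323
6. ⊥bis P2·P5 via (13.86,14.51): [(0, 33.2959) (11.5023, 23.8865) (22.005, 24.392) (21.9748, 34) (0, 34)]  |A|=165.6323
7. ⊥bis P2·P6 via (21.31,27.95): [(0, 33.2959) (11.5023, 23.8865) (22.005, 24.392) (22, 25.9841) (19.1866, 34) (0, 34)]  |A|=154.4575
8. canonical 6-gon: [(0, 33.2959) (11.5023, 23.8865) (22.005, 24.392) (22, 25.9841) (19.1866, 34) (0, 34)]
9. shoelace: 154.4575

Area of P2's cell: 154.4575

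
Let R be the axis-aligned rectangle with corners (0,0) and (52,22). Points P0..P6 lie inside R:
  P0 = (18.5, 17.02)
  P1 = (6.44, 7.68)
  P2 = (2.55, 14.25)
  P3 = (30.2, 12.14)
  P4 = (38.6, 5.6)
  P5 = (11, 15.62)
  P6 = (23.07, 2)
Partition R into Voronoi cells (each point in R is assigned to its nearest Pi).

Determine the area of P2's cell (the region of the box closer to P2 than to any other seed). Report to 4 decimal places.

1. box [0,52]×[0,22]: [(0, 0) (52, 0) (52, 22) (0, 22)]
2. ⊥bis P2·P0 via (10.525,15.635): [(0, 0) (13.2403, 0) (9.4196, 22) (0, 22)]  |A|=249.2589
3. ⊥bis P2·P1 via (4.495,10.965): [(0, 8.3036) (10.6982, 14.6378) (9.4196, 22) (0, 22)]  |A|=107.9379
4. ⊥bis P2·P3 via (16.375,13.195): [(0, 8.3036) (10.6982, 14.6378) (9.4196, 22) (0, 22)]  |A|=107.9379
5. ⊥bis P2·P4 via (20.575,9.925): [(0, 8.3036) (10.6982, 14.6378) (9.4196, 22) (0, 22)]  |A|=107.9379
6. ⊥bis P2·P5 via (6.775,14.935): [(0, 8.3036) (7.1626, 12.5444) (5.6296, 22) (0, 22)]  |A|=75.6662
7. ⊥bis P2·P6 via (12.81,8.125): [(0, 8.3036) (7.1626, 12.5444) (5.6296, 22) (0, 22)]  |A|=75.6662
8. canonical 4-gon: [(0, 8.3036) (7.1626, 12.5444) (5.6296, 22) (0, 22)]
9. shoelace: 75.6662

Area of P2's cell: 75.6662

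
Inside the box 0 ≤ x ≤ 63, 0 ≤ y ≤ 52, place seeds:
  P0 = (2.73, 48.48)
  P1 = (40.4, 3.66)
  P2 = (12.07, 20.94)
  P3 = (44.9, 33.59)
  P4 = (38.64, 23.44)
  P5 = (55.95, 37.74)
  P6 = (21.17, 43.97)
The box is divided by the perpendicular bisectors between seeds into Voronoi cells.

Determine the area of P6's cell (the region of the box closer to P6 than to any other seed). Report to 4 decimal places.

Area of P6's cell: 465.6120

1. box [0,63]×[0,52]: [(0, 0) (63, 0) (63, 52) (0, 52)]
2. ⊥bis P6·P0 via (11.95,46.225): [(0.6444, 0) (63, 0) (63, 52) (13.3624, 52)]  |A|=2911.8216
3. ⊥bis P6·P1 via (30.785,23.815): [(3.2572, 10.6828) (63, 39.1833) (63, 52) (13.3624, 52)]  |A|=1408.2973
4. ⊥bis P6·P2 via (16.62,32.455): [(9.2905, 35.3512) (34.2738, 25.4793) (63, 39.1833) (63, 52) (13.3624, 52)]  |A|=1070.3689
5. ⊥bis P6·P3 via (33.035,38.78): [(9.2905, 35.3512) (28.257, 27.8568) (38.8177, 52) (13.3624, 52)]  |A|=480.4288
6. ⊥bis P6·P4 via (29.905,33.705): [(9.2905, 35.3512) (24.6892, 29.2666) (31.3547, 34.9386) (38.8177, 52) (13.3624, 52)]  |A|=465.612
7. ⊥bis P6·P5 via (38.56,40.855): [(9.2905, 35.3512) (24.6892, 29.2666) (31.3547, 34.9386) (38.8177, 52) (13.3624, 52)]  |A|=465.612
8. canonical 5-gon: [(9.2905, 35.3512) (24.6892, 29.2666) (31.3547, 34.9386) (38.8177, 52) (13.3624, 52)]
9. shoelace: 465.612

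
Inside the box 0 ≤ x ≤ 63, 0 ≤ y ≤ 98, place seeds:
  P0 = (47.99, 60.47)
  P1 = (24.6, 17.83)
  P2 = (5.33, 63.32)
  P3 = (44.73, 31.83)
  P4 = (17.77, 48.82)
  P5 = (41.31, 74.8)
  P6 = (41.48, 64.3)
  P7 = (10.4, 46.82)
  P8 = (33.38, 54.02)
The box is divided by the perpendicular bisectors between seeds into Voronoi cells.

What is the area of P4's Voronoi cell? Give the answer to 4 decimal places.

1. box [0,63]×[0,98]: [(0, 0) (63, 0) (63, 98) (0, 98)]
2. ⊥bis P4·P0 via (32.88,54.645): [(0, 0) (53.946, 0) (16.1664, 98) (0, 98)]  |A|=3435.5059
3. ⊥bis P4·P1 via (21.185,33.325): [(0, 28.656) (39.5395, 37.3702) (16.1664, 98) (0, 98)]  |A|=1860.9974
4. ⊥bis P4·P2 via (11.55,56.07): [(0, 46.1609) (0, 28.656) (39.5395, 37.3702) (27.1659, 69.4674)]  |A|=926.235
5. ⊥bis P4·P3 via (31.25,40.325): [(0, 46.1609) (0, 28.656) (27.7505, 34.772) (35.6865, 47.3649) (27.1659, 69.4674)]  |A|=862.3158
6. ⊥bis P4·P5 via (29.54,61.81): [(24.0445, 66.7894) (0, 46.1609) (0, 28.656) (27.7505, 34.772) (35.6865, 47.3649) (30.428, 61.0054)]  |A|=844.7411
7. ⊥bis P4·P6 via (29.625,56.56): [(23.3406, 66.1855) (0, 46.1609) (0, 28.656) (27.7505, 34.772) (35.658, 47.3196)]  |A|=805.5115
8. ⊥bis P4·P7 via (14.085,47.82): [(23.3406, 66.1855) (11.7903, 56.2761) (18.1972, 32.6665) (27.7505, 34.772) (35.658, 47.3196)]  |A|=474.6554
9. ⊥bis P4·P8 via (25.575,51.42): [(21.2529, 64.3945) (11.7903, 56.2761) (18.1972, 32.6665) (27.7505, 34.772) (29.9553, 38.2706)]  |A|=330.0709
10. canonical 5-gon: [(21.2529, 64.3945) (11.7903, 56.2761) (18.1972, 32.6665) (27.7505, 34.772) (29.9553, 38.2706)]
11. shoelace: 330.0709

Area of P4's cell: 330.0709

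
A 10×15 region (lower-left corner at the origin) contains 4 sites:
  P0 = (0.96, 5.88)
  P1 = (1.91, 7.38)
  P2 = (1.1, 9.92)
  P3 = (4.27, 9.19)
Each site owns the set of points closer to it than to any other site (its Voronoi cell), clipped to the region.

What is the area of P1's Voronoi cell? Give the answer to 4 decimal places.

1. box [0,10]×[0,15]: [(0, 0) (10, 0) (10, 15) (0, 15)]
2. ⊥bis P1·P0 via (1.435,6.63): [(0, 7.5388) (10, 1.2055) (10, 15) (0, 15)]  |A|=106.2783
3. ⊥bis P1·P2 via (1.505,8.65): [(0, 8.1701) (0, 7.5388) (10, 1.2055) (10, 11.359)]  |A|=53.9238
4. ⊥bis P1·P3 via (3.09,8.285): [(2.5536, 8.9844) (0, 8.1701) (0, 7.5388) (7.1214, 3.0286)]  |A|=11.7118
5. canonical 4-gon: [(2.5536, 8.9844) (0, 8.1701) (0, 7.5388) (7.1214, 3.0286)]
6. shoelace: 11.7118

Area of P1's cell: 11.7118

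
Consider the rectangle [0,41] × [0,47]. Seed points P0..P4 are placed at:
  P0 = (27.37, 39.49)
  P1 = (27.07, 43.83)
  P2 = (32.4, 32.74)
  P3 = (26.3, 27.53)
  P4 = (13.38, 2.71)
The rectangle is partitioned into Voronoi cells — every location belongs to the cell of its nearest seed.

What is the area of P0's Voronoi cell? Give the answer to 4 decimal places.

1. box [0,41]×[0,47]: [(0, 0) (41, 0) (41, 47) (0, 47)]
2. ⊥bis P0·P1 via (27.22,41.66): [(0, 39.7784) (0, 0) (41, 0) (41, 42.6125)]  |A|=1689.0148
3. ⊥bis P0·P2 via (29.885,36.115): [(38.3594, 42.43) (0, 39.7784) (0, 13.8451)]  |A|=497.3929
4. ⊥bis P0·P3 via (26.835,33.51): [(26.437, 33.5456) (38.3594, 42.43) (0, 39.7784) (0, 35.9108)]  |A|=205.718
5. ⊥bis P0·P4 via (20.375,21.1): [(26.437, 33.5456) (38.3594, 42.43) (0, 39.7784) (0, 35.9108)]  |A|=205.718
6. canonical 4-gon: [(26.437, 33.5456) (38.3594, 42.43) (0, 39.7784) (0, 35.9108)]
7. shoelace: 205.718

Area of P0's cell: 205.7180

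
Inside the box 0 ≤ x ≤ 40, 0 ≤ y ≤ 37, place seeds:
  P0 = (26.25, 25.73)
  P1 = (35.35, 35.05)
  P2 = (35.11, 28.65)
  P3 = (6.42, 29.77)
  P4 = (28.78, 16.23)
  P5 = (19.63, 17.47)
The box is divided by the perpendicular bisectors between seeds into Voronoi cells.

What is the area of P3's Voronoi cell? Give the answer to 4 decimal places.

Area of P3's cell: 312.4527

1. box [0,40]×[0,37]: [(0, 0) (40, 0) (40, 37) (0, 37)]
2. ⊥bis P3·P0 via (16.335,27.75): [(0, 0) (10.6814, 0) (18.2195, 37) (0, 37)]  |A|=534.6678
3. ⊥bis P3·P1 via (20.885,32.41): [(0, 0) (10.6814, 0) (18.2195, 37) (0, 37)]  |A|=534.6678
4. ⊥bis P3·P2 via (20.765,29.21): [(0, 0) (10.6814, 0) (18.2195, 37) (0, 37)]  |A|=534.6678
5. ⊥bis P3·P4 via (17.6,23): [(0, 0) (3.6725, 0) (14.2352, 17.4434) (18.2195, 37) (0, 37)]  |A|=473.5375
6. ⊥bis P3·P5 via (13.025,23.62): [(0, 9.6314) (16.185, 27.0138) (18.2195, 37) (0, 37)]  |A|=312.4527
7. canonical 4-gon: [(0, 9.6314) (16.185, 27.0138) (18.2195, 37) (0, 37)]
8. shoelace: 312.4527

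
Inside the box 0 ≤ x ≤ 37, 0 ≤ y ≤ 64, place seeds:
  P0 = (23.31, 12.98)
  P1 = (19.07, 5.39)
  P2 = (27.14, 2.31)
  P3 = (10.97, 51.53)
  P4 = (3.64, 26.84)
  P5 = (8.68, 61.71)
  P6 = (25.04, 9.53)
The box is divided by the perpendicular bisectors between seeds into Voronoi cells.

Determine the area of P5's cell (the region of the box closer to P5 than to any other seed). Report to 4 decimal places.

1. box [0,37]×[0,64]: [(0, 0) (37, 0) (37, 64) (0, 64)]
2. ⊥bis P5·P0 via (15.995,37.345): [(0, 32.5429) (37, 43.6512) (37, 64) (0, 64)]  |A|=958.4086
3. ⊥bis P5·P1 via (13.875,33.55): [(0, 32.5429) (37, 43.6512) (37, 64) (0, 64)]  |A|=958.4086
4. ⊥bis P5·P2 via (17.91,32.01): [(0, 32.5429) (37, 43.6512) (37, 64) (0, 64)]  |A|=958.4086
5. ⊥bis P5·P3 via (9.825,56.62): [(0, 54.4099) (37, 62.733) (37, 64) (0, 64)]  |A|=200.8564
6. ⊥bis P5·P4 via (6.16,44.275): [(0, 54.4099) (37, 62.733) (37, 64) (0, 64)]  |A|=200.8564
7. ⊥bis P5·P6 via (16.86,35.62): [(0, 54.4099) (37, 62.733) (37, 64) (0, 64)]  |A|=200.8564
8. canonical 4-gon: [(0, 54.4099) (37, 62.733) (37, 64) (0, 64)]
9. shoelace: 200.8564

Area of P5's cell: 200.8564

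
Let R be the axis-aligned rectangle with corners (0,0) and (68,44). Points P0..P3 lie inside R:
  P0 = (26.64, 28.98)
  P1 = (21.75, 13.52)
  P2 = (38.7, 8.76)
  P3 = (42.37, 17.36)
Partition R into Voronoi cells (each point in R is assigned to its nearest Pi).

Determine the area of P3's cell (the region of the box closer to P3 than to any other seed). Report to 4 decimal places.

1. box [0,68]×[0,44]: [(0, 0) (68, 0) (68, 44) (0, 44)]
2. ⊥bis P3·P0 via (34.505,23.17): [(17.389, 0) (68, 0) (68, 44) (49.8925, 44)]  |A|=1511.8091
3. ⊥bis P3·P1 via (32.06,15.44): [(31.4026, 18.9702) (34.9353, 0) (68, 0) (68, 44) (49.8925, 44)]  |A|=1345.3794
4. ⊥bis P3·P2 via (40.535,13.06): [(31.4026, 18.9702) (31.8098, 16.7834) (68, 1.3395) (68, 44) (49.8925, 44)]  |A|=1043.6726
5. canonical 5-gon: [(31.4026, 18.9702) (31.8098, 16.7834) (68, 1.3395) (68, 44) (49.8925, 44)]
6. shoelace: 1043.6726

Area of P3's cell: 1043.6726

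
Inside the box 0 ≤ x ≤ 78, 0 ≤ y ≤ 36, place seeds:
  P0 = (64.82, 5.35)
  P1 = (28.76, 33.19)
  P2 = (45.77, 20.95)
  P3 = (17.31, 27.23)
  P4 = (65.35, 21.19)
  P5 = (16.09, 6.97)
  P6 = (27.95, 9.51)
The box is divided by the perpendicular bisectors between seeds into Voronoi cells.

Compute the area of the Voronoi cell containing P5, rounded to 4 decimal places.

1. box [0,78]×[0,36]: [(0, 0) (78, 0) (78, 36) (0, 36)]
2. ⊥bis P5·P0 via (40.455,6.16): [(0, 0) (40.2502, 0) (41.447, 36) (0, 36)]  |A|=1470.5501
3. ⊥bis P5·P1 via (22.425,20.08): [(0, 30.9162) (0, 0) (40.2502, 0) (40.6254, 11.2852)]  |A|=855.1074
4. ⊥bis P5·P2 via (30.93,13.96): [(29.7041, 16.5626) (0, 30.9162) (0, 0) (37.5055, 0)]  |A|=769.7631
5. ⊥bis P5·P3 via (16.7,17.1): [(29.8232, 16.3098) (0, 18.1056) (0, 0) (37.5055, 0)]  |A|=575.8367
6. ⊥bis P5·P4 via (40.72,14.08): [(29.8232, 16.3098) (0, 18.1056) (0, 0) (37.5055, 0)]  |A|=575.8367
7. ⊥bis P5·P6 via (22.02,8.24): [(20.1672, 16.8912) (0, 18.1056) (0, 0) (23.7847, 0)]  |A|=383.4464
8. canonical 4-gon: [(20.1672, 16.8912) (0, 18.1056) (0, 0) (23.7847, 0)]
9. shoelace: 383.4464

Area of P5's cell: 383.4464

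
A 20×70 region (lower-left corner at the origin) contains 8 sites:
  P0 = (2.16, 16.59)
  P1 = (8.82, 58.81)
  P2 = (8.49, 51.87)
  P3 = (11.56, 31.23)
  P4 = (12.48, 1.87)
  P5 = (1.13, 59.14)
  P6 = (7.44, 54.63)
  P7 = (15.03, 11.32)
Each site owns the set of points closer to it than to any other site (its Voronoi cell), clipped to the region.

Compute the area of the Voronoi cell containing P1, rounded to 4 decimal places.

Area of P1's cell: 211.4974

1. box [0,20]×[0,70]: [(0, 0) (20, 0) (20, 70) (0, 70)]
2. ⊥bis P1·P0 via (5.49,37.7): [(0, 38.566) (20, 35.4111) (20, 70) (0, 70)]  |A|=660.2286
3. ⊥bis P1·P2 via (8.655,55.34): [(0, 55.7515) (20, 54.8005) (20, 70) (0, 70)]  |A|=294.4791
4. ⊥bis P1·P3 via (10.19,45.02): [(0, 55.7515) (20, 54.8005) (20, 70) (0, 70)]  |A|=294.4791
5. ⊥bis P1·P4 via (10.65,30.34): [(0, 55.7515) (20, 54.8005) (20, 70) (0, 70)]  |A|=294.4791
6. ⊥bis P1·P5 via (4.975,58.975): [(4.8268, 55.522) (20, 54.8005) (20, 70) (5.4481, 70)]  |A|=220.6529
7. ⊥bis P1·P6 via (8.13,56.72): [(4.9237, 57.7786) (12.925, 55.137) (20, 54.8005) (20, 70) (5.4481, 70)]  |A|=211.4974
8. ⊥bis P1·P7 via (11.925,35.065): [(4.9237, 57.7786) (12.925, 55.137) (20, 54.8005) (20, 70) (5.4481, 70)]  |A|=211.4974
9. canonical 5-gon: [(4.9237, 57.7786) (12.925, 55.137) (20, 54.8005) (20, 70) (5.4481, 70)]
10. shoelace: 211.4974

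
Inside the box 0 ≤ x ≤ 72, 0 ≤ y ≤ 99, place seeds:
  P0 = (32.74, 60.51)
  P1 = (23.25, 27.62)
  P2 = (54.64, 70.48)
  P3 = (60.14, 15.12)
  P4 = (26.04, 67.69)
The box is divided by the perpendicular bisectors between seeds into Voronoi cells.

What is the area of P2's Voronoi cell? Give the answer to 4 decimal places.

1. box [0,72]×[0,99]: [(0, 0) (72, 0) (72, 99) (0, 99)]
2. ⊥bis P2·P0 via (43.69,65.495): [(72, 3.3095) (72, 99) (28.4368, 99)]  |A|=2084.2907
3. ⊥bis P2·P1 via (38.945,49.05): [(57.2948, 35.6109) (72, 24.841) (72, 99) (28.4368, 99)]  |A|=1925.9779
4. ⊥bis P2·P3 via (57.39,42.8): [(54.1677, 42.4799) (72, 44.2515) (72, 99) (28.4368, 99)]  |A|=1719.2455
5. ⊥bis P2·P4 via (40.34,69.085): [(39.8721, 73.8814) (54.1677, 42.4799) (72, 44.2515) (72, 99) (37.4217, 99)]  |A|=1606.4011
6. canonical 5-gon: [(39.8721, 73.8814) (54.1677, 42.4799) (72, 44.2515) (72, 99) (37.4217, 99)]
7. shoelace: 1606.4011

Area of P2's cell: 1606.4011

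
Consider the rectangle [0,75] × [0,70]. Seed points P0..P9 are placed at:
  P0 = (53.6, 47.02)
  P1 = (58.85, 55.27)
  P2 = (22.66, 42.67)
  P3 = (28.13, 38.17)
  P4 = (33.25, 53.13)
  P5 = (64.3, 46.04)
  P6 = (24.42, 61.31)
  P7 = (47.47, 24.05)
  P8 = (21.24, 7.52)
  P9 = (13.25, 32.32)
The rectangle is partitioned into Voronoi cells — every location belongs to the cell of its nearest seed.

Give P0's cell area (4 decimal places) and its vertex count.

Area of P0's cell: 293.4578 (5 vertices)

1. box [0,75]×[0,70]: [(0, 0) (75, 0) (75, 70) (0, 70)]
2. ⊥bis P0·P1 via (56.225,51.145): [(0, 0) (75, 0) (75, 39.1973) (26.5957, 70) (0, 70)]  |A|=4504.508
3. ⊥bis P0·P2 via (38.13,44.845): [(44.435, 0) (75, 0) (75, 39.1973) (35.3792, 64.4105)]  |A|=1760.8685
4. ⊥bis P0·P3 via (40.865,42.595): [(36.8026, 54.2865) (55.6654, 0) (75, 0) (75, 39.1973) (35.3792, 64.4105)]  |A|=1456.0383
5. ⊥bis P0·P4 via (43.425,50.075): [(41.0335, 42.11) (55.6654, 0) (75, 0) (75, 39.1973) (45.748, 57.8122)]  |A|=1346.3263
6. ⊥bis P0·P5 via (58.95,46.53): [(41.0335, 42.11) (54.8922, 2.2252) (59.1993, 49.2522) (45.748, 57.8122)]  |A|=537.5451
7. ⊥bis P0·P6 via (39.01,54.165): [(41.0335, 42.11) (54.8922, 2.2252) (59.1993, 49.2522) (45.748, 57.8122)]  |A|=537.5451
8. ⊥bis P0·P7 via (50.535,35.535): [(41.0335, 42.11) (42.5805, 37.6578) (57.7662, 33.6052) (59.1993, 49.2522) (45.748, 57.8122)]  |A|=293.4578
9. ⊥bis P0·P8 via (37.42,27.27): [(41.0335, 42.11) (42.5805, 37.6578) (57.7662, 33.6052) (59.1993, 49.2522) (45.748, 57.8122)]  |A|=293.4578
10. ⊥bis P0·P9 via (33.425,39.67): [(41.0335, 42.11) (42.5805, 37.6578) (57.7662, 33.6052) (59.1993, 49.2522) (45.748, 57.8122)]  |A|=293.4578
11. canonical 5-gon: [(41.0335, 42.11) (42.5805, 37.6578) (57.7662, 33.6052) (59.1993, 49.2522) (45.748, 57.8122)]
12. shoelace: 293.4578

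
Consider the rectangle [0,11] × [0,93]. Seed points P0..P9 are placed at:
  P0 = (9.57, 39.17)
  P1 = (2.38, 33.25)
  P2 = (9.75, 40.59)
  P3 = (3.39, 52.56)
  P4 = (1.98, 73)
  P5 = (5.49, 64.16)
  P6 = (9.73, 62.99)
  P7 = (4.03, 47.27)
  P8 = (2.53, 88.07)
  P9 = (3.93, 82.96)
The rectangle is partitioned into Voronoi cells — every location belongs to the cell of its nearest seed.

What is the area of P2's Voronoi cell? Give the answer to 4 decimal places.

1. box [0,11]×[0,93]: [(0, 0) (11, 0) (11, 93) (0, 93)]
2. ⊥bis P2·P0 via (9.66,39.88): [(0, 41.1045) (11, 39.7101) (11, 93) (0, 93)]  |A|=578.5194
3. ⊥bis P2·P1 via (6.065,36.92): [(0, 43.0098) (2.1717, 40.8292) (11, 39.7101) (11, 93) (0, 93)]  |A|=576.4506
4. ⊥bis P2·P3 via (6.57,46.575): [(0, 43.0842) (0, 43.0098) (2.1717, 40.8292) (11, 39.7101) (11, 48.9288)]  |A|=59.5219
5. ⊥bis P2·P4 via (5.865,56.795): [(0, 43.0842) (0, 43.0098) (2.1717, 40.8292) (11, 39.7101) (11, 48.9288)]  |A|=59.5219
6. ⊥bis P2·P5 via (7.62,52.375): [(0, 43.0842) (0, 43.0098) (2.1717, 40.8292) (11, 39.7101) (11, 48.9288)]  |A|=59.5219
7. ⊥bis P2·P6 via (9.74,51.79): [(0, 43.0842) (0, 43.0098) (2.1717, 40.8292) (11, 39.7101) (11, 48.9288)]  |A|=59.5219
8. ⊥bis P2·P7 via (6.89,43.93): [(3.1273, 40.7081) (11, 39.7101) (11, 47.4493)]  |A|=30.464
9. ⊥bis P2·P8 via (6.14,64.33): [(3.1273, 40.7081) (11, 39.7101) (11, 47.4493)]  |A|=30.464
10. ⊥bis P2·P9 via (6.84,61.775): [(3.1273, 40.7081) (11, 39.7101) (11, 47.4493)]  |A|=30.464
11. canonical 3-gon: [(3.1273, 40.7081) (11, 39.7101) (11, 47.4493)]
12. shoelace: 30.464

Area of P2's cell: 30.4640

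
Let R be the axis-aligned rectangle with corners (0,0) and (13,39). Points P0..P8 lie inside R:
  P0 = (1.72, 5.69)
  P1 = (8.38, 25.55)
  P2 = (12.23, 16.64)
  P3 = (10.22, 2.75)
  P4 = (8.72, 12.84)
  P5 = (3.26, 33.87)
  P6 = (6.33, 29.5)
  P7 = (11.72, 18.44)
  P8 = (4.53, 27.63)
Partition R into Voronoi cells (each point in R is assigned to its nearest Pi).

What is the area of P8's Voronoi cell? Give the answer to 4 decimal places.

1. box [0,13]×[0,39]: [(0, 0) (13, 0) (13, 39) (0, 39)]
2. ⊥bis P8·P0 via (3.125,16.66): [(0, 17.0602) (13, 15.3952) (13, 39) (0, 39)]  |A|=296.0394
3. ⊥bis P8·P1 via (6.455,26.59): [(0, 17.0602) (1.2219, 16.9037) (13, 38.7045) (13, 39) (0, 39)]  |A|=158.7698
4. ⊥bis P8·P2 via (8.38,22.135): [(0, 17.0602) (0.9612, 16.9371) (1.4097, 17.2514) (13, 38.7045) (13, 39) (0, 39)]  |A|=158.7213
5. ⊥bis P8·P3 via (7.375,15.19): [(0, 17.0602) (0.9612, 16.9371) (1.4097, 17.2514) (13, 38.7045) (13, 39) (0, 39)]  |A|=158.7213
6. ⊥bis P8·P4 via (6.625,20.235): [(0, 18.3581) (2.3705, 19.0297) (13, 38.7045) (13, 39) (0, 39)]  |A|=155.8427
7. ⊥bis P8·P5 via (3.895,30.75): [(0, 29.9573) (0, 18.3581) (2.3705, 19.0297) (9.2964, 31.8493)]  |A|=66.7838
8. ⊥bis P8·P6 via (5.43,28.565): [(3.2883, 30.6265) (0, 29.9573) (0, 18.3581) (2.3705, 19.0297) (6.8063, 27.2402)]  |A|=54.4603
9. ⊥bis P8·P7 via (8.125,23.035): [(3.2883, 30.6265) (0, 29.9573) (0, 18.3581) (2.3705, 19.0297) (6.8063, 27.2402)]  |A|=54.4603
10. canonical 5-gon: [(3.2883, 30.6265) (0, 29.9573) (0, 18.3581) (2.3705, 19.0297) (6.8063, 27.2402)]
11. shoelace: 54.4603

Area of P8's cell: 54.4603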